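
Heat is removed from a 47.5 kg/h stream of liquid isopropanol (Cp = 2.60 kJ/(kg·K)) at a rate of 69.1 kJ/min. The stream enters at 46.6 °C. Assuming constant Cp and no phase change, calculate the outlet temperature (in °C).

Q = 69.1 kJ/min = 4146 kJ/h
ΔT = Q/(ṁ·Cp) = 4146/(47.5×2.60) = 33.571 K
T_out = 46.6 − 33.571 = 13.029 °C

T_out = 13.0 °C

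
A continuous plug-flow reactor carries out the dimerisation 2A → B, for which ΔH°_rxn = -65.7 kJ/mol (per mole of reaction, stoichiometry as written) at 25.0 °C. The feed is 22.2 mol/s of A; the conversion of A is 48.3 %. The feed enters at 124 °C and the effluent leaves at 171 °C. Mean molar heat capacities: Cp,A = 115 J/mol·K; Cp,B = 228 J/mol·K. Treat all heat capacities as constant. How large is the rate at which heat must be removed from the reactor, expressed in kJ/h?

Extent of reaction ξ = 0.483 × 22.2 / 2 = 5.3613 mol/s
Reaction term: ξ·ΔH°_rxn = 5.3613 × -65.7 = -352.24 kJ/s
Sensible, feed 124→25 °C: -252.75 kJ/s
Outlet flows (mol/s): A 11.477, B 5.3613
Sensible, products 25→171 °C: 371.17 kJ/s
Q = ΔH = -233.81 kJ/s = -233.81 kW
Heat removed = 841720 kJ/h

Q_out = 842000 kJ/h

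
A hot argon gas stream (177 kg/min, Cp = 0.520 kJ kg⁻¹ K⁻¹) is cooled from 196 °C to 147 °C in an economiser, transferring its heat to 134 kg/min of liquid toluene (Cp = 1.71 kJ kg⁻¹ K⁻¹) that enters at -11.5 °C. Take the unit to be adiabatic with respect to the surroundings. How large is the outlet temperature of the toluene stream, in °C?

Heat released by hot stream: Q = 177 × 0.520 × (196 − 147) = 4510 kJ/min
Energy balance on cold side (adiabatic exchanger): Q = ṁ_c·Cp_c·(T_c,out − T_c,in)
T_c,out = -11.5 + 4510/(134 × 1.71) = 8.1821 °C

T_c,out = 8.18 °C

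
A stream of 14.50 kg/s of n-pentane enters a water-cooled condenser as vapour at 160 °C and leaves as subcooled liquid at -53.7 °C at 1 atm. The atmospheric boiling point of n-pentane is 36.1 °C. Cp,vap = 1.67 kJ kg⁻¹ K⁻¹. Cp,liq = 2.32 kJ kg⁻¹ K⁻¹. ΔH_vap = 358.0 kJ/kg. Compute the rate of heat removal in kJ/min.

vapour 160→36.1 °C: -206.91 kJ/kg
condensation at 36.1 °C: -358 kJ/kg
liquid 36.1→-53.7 °C: -208.34 kJ/kg
Δh = -206.91 + -358 + -208.34 = -773.25 kJ/kg
Q = ṁ·Δh = 14.50 kg/s × -773.25 kJ/kg = -11212 kJ/s
|Q| = 11212 kW = 672730 kJ/min

Q_c = 673000 kJ/min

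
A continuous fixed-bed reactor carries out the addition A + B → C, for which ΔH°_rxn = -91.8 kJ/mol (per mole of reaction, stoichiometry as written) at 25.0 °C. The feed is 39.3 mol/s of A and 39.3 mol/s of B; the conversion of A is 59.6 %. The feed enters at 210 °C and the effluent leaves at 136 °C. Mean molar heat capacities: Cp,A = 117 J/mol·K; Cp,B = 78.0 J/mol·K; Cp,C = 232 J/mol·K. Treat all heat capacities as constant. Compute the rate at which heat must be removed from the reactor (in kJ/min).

Extent of reaction ξ = 0.596 × 39.3 = 23.423 mol/s
Reaction term: ξ·ΔH°_rxn = 23.423 × -91.8 = -2150.2 kJ/s
Sensible, feed 210→25 °C: -1417.7 kJ/s
Outlet flows (mol/s): A 15.877, B 15.877, C 23.423
Sensible, products 25→136 °C: 946.85 kJ/s
Q = ΔH = -2621.1 kJ/s = -2621.1 kW
Heat removed = 157270 kJ/min

Q_out = 157000 kJ/min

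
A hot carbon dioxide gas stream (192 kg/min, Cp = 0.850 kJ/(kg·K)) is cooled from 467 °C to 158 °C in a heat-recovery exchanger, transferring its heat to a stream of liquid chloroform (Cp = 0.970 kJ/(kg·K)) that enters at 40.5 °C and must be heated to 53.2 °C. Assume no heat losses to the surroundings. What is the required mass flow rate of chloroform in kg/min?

Heat released by hot stream: Q = 192 × 0.850 × (467 − 158) = 50429 kJ/min
Energy balance on cold side (adiabatic exchanger): Q = ṁ_c·Cp_c·(T_c,out − T_c,in)
ṁ_c = 50429 / [0.970 × (53.2 − 40.5)] = 4093.6 kg/min

ṁ_c = 4090 kg/min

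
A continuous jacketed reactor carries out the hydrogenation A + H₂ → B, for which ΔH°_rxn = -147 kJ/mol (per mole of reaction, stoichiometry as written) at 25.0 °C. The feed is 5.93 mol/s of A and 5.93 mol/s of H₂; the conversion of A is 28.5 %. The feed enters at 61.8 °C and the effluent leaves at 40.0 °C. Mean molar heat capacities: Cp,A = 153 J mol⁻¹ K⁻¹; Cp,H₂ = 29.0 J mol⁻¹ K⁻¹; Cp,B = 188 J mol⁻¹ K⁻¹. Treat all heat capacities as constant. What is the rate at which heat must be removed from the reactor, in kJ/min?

Extent of reaction ξ = 0.285 × 5.93 = 1.69 mol/s
Reaction term: ξ·ΔH°_rxn = 1.69 × -147 = -248.44 kJ/s
Sensible, feed 61.8→25 °C: -39.717 kJ/s
Outlet flows (mol/s): A 4.24, H₂ 4.24, B 1.69
Sensible, products 25→40.0 °C: 16.341 kJ/s
Q = ΔH = -271.81 kJ/s = -271.81 kW
Heat removed = 16309 kJ/min

Q_out = 16300 kJ/min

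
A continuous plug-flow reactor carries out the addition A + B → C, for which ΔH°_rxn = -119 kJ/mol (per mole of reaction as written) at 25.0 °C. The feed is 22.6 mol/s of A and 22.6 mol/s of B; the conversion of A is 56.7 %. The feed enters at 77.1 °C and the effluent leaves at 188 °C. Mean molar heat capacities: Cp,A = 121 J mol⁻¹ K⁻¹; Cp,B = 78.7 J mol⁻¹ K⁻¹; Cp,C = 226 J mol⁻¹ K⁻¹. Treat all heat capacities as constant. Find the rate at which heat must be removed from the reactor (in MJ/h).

Extent of reaction ξ = 0.567 × 22.6 = 12.814 mol/s
Reaction term: ξ·ΔH°_rxn = 12.814 × -119 = -1524.9 kJ/s
Sensible, feed 77.1→25 °C: -235.14 kJ/s
Outlet flows (mol/s): A 9.7858, B 9.7858, C 12.814
Sensible, products 25→188 °C: 790.59 kJ/s
Q = ΔH = -969.44 kJ/s = -969.44 kW
Heat removed = 3490 MJ/h

Q_out = 3490 MJ/h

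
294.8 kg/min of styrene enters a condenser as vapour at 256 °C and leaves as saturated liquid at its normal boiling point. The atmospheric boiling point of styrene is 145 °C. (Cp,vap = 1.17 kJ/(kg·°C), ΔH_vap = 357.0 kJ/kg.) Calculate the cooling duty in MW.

vapour 256→145 °C: -129.87 kJ/kg
condensation at 145 °C: -357 kJ/kg
Δh = -129.87 + -357 = -486.87 kJ/kg
Q = ṁ·Δh = 294.8 kg/min × -486.87 kJ/kg = -143530 kJ/min
|Q| = 2392.2 kW = 2.3922 MW

Q_c = 2.39 MW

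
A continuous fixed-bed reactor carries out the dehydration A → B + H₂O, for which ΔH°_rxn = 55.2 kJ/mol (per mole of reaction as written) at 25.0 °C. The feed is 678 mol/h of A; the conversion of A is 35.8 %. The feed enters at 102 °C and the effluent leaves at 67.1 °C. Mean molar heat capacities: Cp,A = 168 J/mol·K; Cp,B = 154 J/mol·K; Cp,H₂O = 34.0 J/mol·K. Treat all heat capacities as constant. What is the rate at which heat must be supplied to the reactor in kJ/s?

Q_in = 2.67 kJ/s

Extent of reaction ξ = 0.358 × 678 = 242.72 mol/h
Reaction term: ξ·ΔH°_rxn = 242.72 × 55.2 = 13398 kJ/h
Sensible, feed 102→25 °C: -8770.6 kJ/h
Outlet flows (mol/h): A 435.28, B 242.72, H₂O 242.72
Sensible, products 25→67.1 °C: 4999.7 kJ/h
Q = ΔH = 9627.5 kJ/h = 2.6743 kW
Heat supplied = 2.6743 kJ/s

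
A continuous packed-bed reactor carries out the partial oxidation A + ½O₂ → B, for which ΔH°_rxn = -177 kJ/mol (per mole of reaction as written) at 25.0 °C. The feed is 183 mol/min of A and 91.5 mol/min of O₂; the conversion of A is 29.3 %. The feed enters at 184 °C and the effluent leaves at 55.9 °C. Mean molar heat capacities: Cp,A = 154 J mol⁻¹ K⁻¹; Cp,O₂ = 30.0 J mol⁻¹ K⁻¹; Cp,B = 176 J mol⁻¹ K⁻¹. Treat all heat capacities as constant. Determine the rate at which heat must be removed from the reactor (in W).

Extent of reaction ξ = 0.293 × 183 = 53.619 mol/min
Reaction term: ξ·ΔH°_rxn = 53.619 × -177 = -9490.6 kJ/min
Sensible, feed 184→25 °C: -4917.4 kJ/min
Outlet flows (mol/min): A 129.38, O₂ 64.691, B 53.619
Sensible, products 25→55.9 °C: 967.24 kJ/min
Q = ΔH = -13441 kJ/min = -224.01 kW
Heat removed = 224010 W

Q_out = 224000 W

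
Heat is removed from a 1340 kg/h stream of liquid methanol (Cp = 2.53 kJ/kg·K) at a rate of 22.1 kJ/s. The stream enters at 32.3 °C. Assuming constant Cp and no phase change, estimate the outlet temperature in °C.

T_out = 8.83 °C

Q = 22.1 kJ/s = 79560 kJ/h
ΔT = Q/(ṁ·Cp) = 79560/(1340×2.53) = 23.468 K
T_out = 32.3 − 23.468 = 8.8324 °C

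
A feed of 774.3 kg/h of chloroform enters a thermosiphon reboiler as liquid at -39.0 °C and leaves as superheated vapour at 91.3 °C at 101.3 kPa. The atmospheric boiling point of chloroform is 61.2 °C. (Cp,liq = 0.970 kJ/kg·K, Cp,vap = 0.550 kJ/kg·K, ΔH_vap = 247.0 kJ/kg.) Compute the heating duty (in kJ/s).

Q = 77.6 kJ/s

liquid -39.0→61.2 °C: 97.194 kJ/kg
vaporisation at 61.2 °C: 247 kJ/kg
vapour 61.2→91.3 °C: 16.555 kJ/kg
Δh = 97.194 + 247 + 16.555 = 360.75 kJ/kg
Q = ṁ·Δh = 774.3 kg/h × 360.75 kJ/kg = 279330 kJ/h
|Q| = 77.591 kW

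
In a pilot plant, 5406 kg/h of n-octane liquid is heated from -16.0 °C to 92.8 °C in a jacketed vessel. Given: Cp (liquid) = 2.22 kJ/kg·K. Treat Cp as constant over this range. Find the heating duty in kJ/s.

Q = ṁ·Cp·ΔT = 5406 × 2.22 × (92.8 − -16.0) = 1.3057e+06 kJ/h
Converting: 1.3057e+06 / 3600 s = 362.71 kW

Q = 363 kJ/s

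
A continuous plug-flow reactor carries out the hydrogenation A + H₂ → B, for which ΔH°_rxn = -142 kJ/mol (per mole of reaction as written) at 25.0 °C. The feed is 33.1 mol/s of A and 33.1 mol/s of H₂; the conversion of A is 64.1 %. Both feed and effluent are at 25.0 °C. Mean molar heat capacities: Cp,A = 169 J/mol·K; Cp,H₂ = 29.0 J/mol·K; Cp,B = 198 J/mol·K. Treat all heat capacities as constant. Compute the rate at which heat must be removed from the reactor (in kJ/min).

Q_out = 181000 kJ/min

Extent of reaction ξ = 0.641 × 33.1 = 21.217 mol/s
Reaction term: ξ·ΔH°_rxn = 21.217 × -142 = -3012.8 kJ/s
Q = ΔH = -3012.8 kJ/s = -3012.8 kW
Heat removed = 180770 kJ/min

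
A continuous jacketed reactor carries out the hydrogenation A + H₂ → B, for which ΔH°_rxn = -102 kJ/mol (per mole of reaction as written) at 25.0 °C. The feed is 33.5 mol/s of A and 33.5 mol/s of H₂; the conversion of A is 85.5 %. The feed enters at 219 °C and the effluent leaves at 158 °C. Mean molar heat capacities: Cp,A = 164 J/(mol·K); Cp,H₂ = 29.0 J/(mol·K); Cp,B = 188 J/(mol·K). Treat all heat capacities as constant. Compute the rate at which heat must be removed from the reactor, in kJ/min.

Extent of reaction ξ = 0.855 × 33.5 = 28.642 mol/s
Reaction term: ξ·ΔH°_rxn = 28.642 × -102 = -2921.5 kJ/s
Sensible, feed 219→25 °C: -1254.3 kJ/s
Outlet flows (mol/s): A 4.8575, H₂ 4.8575, B 28.642
Sensible, products 25→158 °C: 840.86 kJ/s
Q = ΔH = -3335 kJ/s = -3335 kW
Heat removed = 200100 kJ/min

Q_out = 200000 kJ/min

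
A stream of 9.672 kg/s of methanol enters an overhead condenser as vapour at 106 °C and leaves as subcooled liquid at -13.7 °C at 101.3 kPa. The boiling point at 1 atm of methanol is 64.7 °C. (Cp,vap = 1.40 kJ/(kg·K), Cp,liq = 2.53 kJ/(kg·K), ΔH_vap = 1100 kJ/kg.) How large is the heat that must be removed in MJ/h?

vapour 106→64.7 °C: -57.82 kJ/kg
condensation at 64.7 °C: -1100 kJ/kg
liquid 64.7→-13.7 °C: -198.35 kJ/kg
Δh = -57.82 + -1100 + -198.35 = -1356.2 kJ/kg
Q = ṁ·Δh = 9.672 kg/s × -1356.2 kJ/kg = -13117 kJ/s
|Q| = 13117 kW = 47221 MJ/h

Q_c = 47200 MJ/h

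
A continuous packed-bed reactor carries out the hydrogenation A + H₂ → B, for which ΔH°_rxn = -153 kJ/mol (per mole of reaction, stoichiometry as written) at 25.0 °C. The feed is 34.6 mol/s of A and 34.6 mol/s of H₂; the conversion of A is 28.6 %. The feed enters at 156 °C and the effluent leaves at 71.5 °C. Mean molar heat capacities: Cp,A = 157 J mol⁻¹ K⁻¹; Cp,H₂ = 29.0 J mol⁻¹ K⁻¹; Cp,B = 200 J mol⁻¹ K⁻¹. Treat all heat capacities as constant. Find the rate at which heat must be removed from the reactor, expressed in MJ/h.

Q_out = 7390 MJ/h

Extent of reaction ξ = 0.286 × 34.6 = 9.8956 mol/s
Reaction term: ξ·ΔH°_rxn = 9.8956 × -153 = -1514 kJ/s
Sensible, feed 156→25 °C: -843.06 kJ/s
Outlet flows (mol/s): A 24.704, H₂ 24.704, B 9.8956
Sensible, products 25→71.5 °C: 305.7 kJ/s
Q = ΔH = -2051.4 kJ/s = -2051.4 kW
Heat removed = 7385 MJ/h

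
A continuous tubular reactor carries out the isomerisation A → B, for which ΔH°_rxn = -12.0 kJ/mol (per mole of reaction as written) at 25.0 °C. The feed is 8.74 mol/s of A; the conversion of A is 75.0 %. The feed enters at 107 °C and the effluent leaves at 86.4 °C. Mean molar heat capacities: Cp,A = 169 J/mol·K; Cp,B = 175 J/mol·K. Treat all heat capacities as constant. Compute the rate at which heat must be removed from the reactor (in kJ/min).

Extent of reaction ξ = 0.750 × 8.74 = 6.555 mol/s
Reaction term: ξ·ΔH°_rxn = 6.555 × -12.0 = -78.66 kJ/s
Sensible, feed 107→25 °C: -121.12 kJ/s
Outlet flows (mol/s): A 2.185, B 6.555
Sensible, products 25→86.4 °C: 93.106 kJ/s
Q = ΔH = -106.67 kJ/s = -106.67 kW
Heat removed = 6400.4 kJ/min

Q_out = 6400 kJ/min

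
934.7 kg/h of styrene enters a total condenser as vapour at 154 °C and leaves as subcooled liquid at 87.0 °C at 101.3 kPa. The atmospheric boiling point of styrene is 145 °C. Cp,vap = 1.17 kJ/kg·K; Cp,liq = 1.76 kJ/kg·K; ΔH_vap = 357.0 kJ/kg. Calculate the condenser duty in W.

Q_c = 122000 W

vapour 154→145 °C: -10.53 kJ/kg
condensation at 145 °C: -357 kJ/kg
liquid 145→87.0 °C: -102.08 kJ/kg
Δh = -10.53 + -357 + -102.08 = -469.61 kJ/kg
Q = ṁ·Δh = 934.7 kg/h × -469.61 kJ/kg = -438940 kJ/h
|Q| = 121.93 kW = 121930 W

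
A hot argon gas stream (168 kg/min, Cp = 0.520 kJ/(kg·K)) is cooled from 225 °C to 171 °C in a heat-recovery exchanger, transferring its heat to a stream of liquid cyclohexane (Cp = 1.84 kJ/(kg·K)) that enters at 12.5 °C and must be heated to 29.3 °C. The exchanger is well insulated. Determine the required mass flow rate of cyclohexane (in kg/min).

ṁ_c = 153 kg/min

Heat released by hot stream: Q = 168 × 0.520 × (225 − 171) = 4717.4 kJ/min
Energy balance on cold side (adiabatic exchanger): Q = ṁ_c·Cp_c·(T_c,out − T_c,in)
ṁ_c = 4717.4 / [1.84 × (29.3 − 12.5)] = 152.61 kg/min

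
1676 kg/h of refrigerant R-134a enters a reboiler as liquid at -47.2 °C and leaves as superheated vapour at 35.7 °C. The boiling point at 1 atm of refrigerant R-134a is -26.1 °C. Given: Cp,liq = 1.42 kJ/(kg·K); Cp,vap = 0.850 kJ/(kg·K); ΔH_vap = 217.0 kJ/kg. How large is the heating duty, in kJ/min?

liquid -47.2→-26.1 °C: 29.962 kJ/kg
vaporisation at -26.1 °C: 217 kJ/kg
vapour -26.1→35.7 °C: 52.53 kJ/kg
Δh = 29.962 + 217 + 52.53 = 299.49 kJ/kg
Q = ṁ·Δh = 1676 kg/h × 299.49 kJ/kg = 501950 kJ/h
|Q| = 139.43 kW = 8365.8 kJ/min

Q = 8370 kJ/min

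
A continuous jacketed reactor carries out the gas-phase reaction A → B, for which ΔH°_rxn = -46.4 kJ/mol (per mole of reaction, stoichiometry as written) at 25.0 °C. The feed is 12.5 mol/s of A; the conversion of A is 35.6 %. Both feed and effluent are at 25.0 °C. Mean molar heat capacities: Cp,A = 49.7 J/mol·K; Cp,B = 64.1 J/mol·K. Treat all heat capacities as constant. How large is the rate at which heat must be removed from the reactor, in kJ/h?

Q_out = 743000 kJ/h

Extent of reaction ξ = 0.356 × 12.5 = 4.45 mol/s
Reaction term: ξ·ΔH°_rxn = 4.45 × -46.4 = -206.48 kJ/s
Q = ΔH = -206.48 kJ/s = -206.48 kW
Heat removed = 743330 kJ/h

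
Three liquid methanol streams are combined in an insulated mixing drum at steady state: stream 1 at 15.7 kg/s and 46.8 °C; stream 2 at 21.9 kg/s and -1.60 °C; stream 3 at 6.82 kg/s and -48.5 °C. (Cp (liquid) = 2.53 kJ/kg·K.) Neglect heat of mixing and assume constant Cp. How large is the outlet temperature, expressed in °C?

T_out = 8.31 °C

Adiabatic, steady state ⇒ Σ ṁᵢCp,ᵢ(T_out − Tᵢ) = 0
T_out = Σ ṁᵢCp,ᵢTᵢ / Σ ṁᵢCp,ᵢ
      = 933.44 / 112.38 = 8.3059 °C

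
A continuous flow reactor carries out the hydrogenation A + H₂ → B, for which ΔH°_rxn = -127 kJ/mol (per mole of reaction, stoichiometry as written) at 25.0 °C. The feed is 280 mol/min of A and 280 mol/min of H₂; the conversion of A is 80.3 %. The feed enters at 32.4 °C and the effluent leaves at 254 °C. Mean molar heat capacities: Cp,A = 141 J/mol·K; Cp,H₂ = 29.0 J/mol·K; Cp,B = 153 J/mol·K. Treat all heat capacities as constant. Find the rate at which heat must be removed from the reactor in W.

Q_out = 315000 W

Extent of reaction ξ = 0.803 × 280 = 224.84 mol/min
Reaction term: ξ·ΔH°_rxn = 224.84 × -127 = -28555 kJ/min
Sensible, feed 32.4→25 °C: -352.24 kJ/min
Outlet flows (mol/min): A 55.16, H₂ 55.16, B 224.84
Sensible, products 25→254 °C: 10025 kJ/min
Q = ΔH = -18882 kJ/min = -314.7 kW
Heat removed = 314700 W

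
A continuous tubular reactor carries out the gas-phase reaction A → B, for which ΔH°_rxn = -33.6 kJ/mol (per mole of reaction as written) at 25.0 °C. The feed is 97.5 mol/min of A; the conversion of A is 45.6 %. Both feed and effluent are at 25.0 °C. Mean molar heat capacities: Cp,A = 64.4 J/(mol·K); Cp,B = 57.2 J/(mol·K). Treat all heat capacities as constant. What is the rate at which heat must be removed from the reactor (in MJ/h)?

Extent of reaction ξ = 0.456 × 97.5 = 44.46 mol/min
Reaction term: ξ·ΔH°_rxn = 44.46 × -33.6 = -1493.9 kJ/min
Q = ΔH = -1493.9 kJ/min = -24.898 kW
Heat removed = 89.631 MJ/h

Q_out = 89.6 MJ/h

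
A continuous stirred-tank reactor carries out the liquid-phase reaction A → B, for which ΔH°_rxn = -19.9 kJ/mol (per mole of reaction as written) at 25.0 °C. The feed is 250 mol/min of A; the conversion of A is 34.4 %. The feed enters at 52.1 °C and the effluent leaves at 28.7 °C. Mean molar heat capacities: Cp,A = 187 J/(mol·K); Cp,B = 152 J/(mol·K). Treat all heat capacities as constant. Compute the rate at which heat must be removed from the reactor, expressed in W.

Extent of reaction ξ = 0.344 × 250 = 86 mol/min
Reaction term: ξ·ΔH°_rxn = 86 × -19.9 = -1711.4 kJ/min
Sensible, feed 52.1→25 °C: -1266.9 kJ/min
Outlet flows (mol/min): A 164, B 86
Sensible, products 25→28.7 °C: 161.84 kJ/min
Q = ΔH = -2816.5 kJ/min = -46.941 kW
Heat removed = 46941 W

Q_out = 46900 W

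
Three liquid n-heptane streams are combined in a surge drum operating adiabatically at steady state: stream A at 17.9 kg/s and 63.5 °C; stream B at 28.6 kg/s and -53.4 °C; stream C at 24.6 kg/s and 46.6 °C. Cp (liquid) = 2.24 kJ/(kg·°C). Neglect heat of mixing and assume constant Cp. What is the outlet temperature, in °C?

Energy balance with Q = 0: Σ ṁᵢCp,ᵢ(T_out − Tᵢ) = 0
T_out = Σ ṁᵢCp,ᵢTᵢ / Σ ṁᵢCp,ᵢ
      = 1692.9 / 159.26 = 10.63 °C

T_out = 10.6 °C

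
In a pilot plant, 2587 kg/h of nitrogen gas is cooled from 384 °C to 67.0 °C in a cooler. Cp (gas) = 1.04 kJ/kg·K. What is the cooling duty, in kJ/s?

Q = ṁ·Cp·ΔT = 2587 × 1.04 × (67.0 − 384) = -852880 kJ/h
Converting: 852880 / 3600 s = 236.91 kW

Q_c = 237 kJ/s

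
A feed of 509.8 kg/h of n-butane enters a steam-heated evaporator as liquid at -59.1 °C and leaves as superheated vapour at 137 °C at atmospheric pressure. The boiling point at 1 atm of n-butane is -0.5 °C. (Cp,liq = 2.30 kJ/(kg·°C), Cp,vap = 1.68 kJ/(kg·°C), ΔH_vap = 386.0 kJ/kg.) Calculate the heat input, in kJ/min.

Q = 6390 kJ/min

liquid -59.1→-0.5 °C: 134.78 kJ/kg
vaporisation at -0.5 °C: 386 kJ/kg
vapour -0.5→137 °C: 231 kJ/kg
Δh = 134.78 + 386 + 231 = 751.78 kJ/kg
Q = ṁ·Δh = 509.8 kg/h × 751.78 kJ/kg = 383260 kJ/h
|Q| = 106.46 kW = 6387.6 kJ/min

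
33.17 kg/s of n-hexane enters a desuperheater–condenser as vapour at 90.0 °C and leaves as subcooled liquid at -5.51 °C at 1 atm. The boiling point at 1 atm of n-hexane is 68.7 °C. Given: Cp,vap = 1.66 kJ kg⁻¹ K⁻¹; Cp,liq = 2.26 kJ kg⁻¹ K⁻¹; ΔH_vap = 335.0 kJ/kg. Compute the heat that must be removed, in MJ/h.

Q_c = 64300 MJ/h

vapour 90.0→68.7 °C: -35.358 kJ/kg
condensation at 68.7 °C: -335 kJ/kg
liquid 68.7→-5.51 °C: -167.71 kJ/kg
Δh = -35.358 + -335 + -167.71 = -538.07 kJ/kg
Q = ṁ·Δh = 33.17 kg/s × -538.07 kJ/kg = -17848 kJ/s
|Q| = 17848 kW = 64252 MJ/h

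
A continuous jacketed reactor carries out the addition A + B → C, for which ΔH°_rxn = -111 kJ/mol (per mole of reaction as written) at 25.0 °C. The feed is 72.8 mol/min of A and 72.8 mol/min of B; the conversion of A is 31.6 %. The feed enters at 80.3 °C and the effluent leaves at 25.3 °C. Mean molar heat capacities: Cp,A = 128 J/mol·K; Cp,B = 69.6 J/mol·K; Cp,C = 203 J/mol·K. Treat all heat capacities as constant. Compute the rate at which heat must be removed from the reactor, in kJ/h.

Q_out = 201000 kJ/h

Extent of reaction ξ = 0.316 × 72.8 = 23.005 mol/min
Reaction term: ξ·ΔH°_rxn = 23.005 × -111 = -2553.5 kJ/min
Sensible, feed 80.3→25 °C: -795.51 kJ/min
Outlet flows (mol/min): A 49.795, B 49.795, C 23.005
Sensible, products 25→25.3 °C: 4.3529 kJ/min
Q = ΔH = -3344.7 kJ/min = -55.745 kW
Heat removed = 200680 kJ/h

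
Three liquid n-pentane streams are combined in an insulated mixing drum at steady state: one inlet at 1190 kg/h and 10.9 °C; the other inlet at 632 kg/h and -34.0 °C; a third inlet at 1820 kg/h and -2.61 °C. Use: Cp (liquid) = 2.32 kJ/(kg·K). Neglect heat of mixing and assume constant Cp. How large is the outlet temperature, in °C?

T_out = -3.64 °C

No heat crosses the boundary, so H_out = H_in.
T_out = Σ ṁᵢCp,ᵢTᵢ / Σ ṁᵢCp,ᵢ
      = -30780 / 8449.4 = -3.6428 °C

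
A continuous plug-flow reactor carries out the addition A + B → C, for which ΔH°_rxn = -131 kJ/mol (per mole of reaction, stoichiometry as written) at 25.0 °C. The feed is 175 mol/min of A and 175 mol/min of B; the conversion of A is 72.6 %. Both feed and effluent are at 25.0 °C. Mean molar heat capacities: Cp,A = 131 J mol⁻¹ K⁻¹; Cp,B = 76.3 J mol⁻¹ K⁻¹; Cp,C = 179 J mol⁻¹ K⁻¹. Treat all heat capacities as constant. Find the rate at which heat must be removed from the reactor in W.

Extent of reaction ξ = 0.726 × 175 = 127.05 mol/min
Reaction term: ξ·ΔH°_rxn = 127.05 × -131 = -16644 kJ/min
Q = ΔH = -16644 kJ/min = -277.39 kW
Heat removed = 277390 W

Q_out = 277000 W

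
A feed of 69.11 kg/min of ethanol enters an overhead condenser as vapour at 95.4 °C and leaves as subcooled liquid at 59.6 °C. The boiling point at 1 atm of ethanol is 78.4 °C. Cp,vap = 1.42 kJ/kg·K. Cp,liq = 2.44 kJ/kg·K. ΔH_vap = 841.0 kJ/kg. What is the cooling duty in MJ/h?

Q_c = 3780 MJ/h

vapour 95.4→78.4 °C: -24.14 kJ/kg
condensation at 78.4 °C: -841 kJ/kg
liquid 78.4→59.6 °C: -45.872 kJ/kg
Δh = -24.14 + -841 + -45.872 = -911.01 kJ/kg
Q = ṁ·Δh = 69.11 kg/min × -911.01 kJ/kg = -62960 kJ/min
|Q| = 1049.3 kW = 3777.6 MJ/h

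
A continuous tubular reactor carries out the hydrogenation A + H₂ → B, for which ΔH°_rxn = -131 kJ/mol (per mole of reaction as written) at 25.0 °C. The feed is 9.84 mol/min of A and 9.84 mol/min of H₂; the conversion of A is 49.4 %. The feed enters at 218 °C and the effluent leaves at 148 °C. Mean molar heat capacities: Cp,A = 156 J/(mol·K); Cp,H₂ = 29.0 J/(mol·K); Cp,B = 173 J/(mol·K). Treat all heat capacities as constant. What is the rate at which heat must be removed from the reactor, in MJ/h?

Extent of reaction ξ = 0.494 × 9.84 = 4.861 mol/min
Reaction term: ξ·ΔH°_rxn = 4.861 × -131 = -636.79 kJ/min
Sensible, feed 218→25 °C: -351.34 kJ/min
Outlet flows (mol/min): A 4.979, H₂ 4.979, B 4.861
Sensible, products 25→148 °C: 216.73 kJ/min
Q = ΔH = -771.39 kJ/min = -12.856 kW
Heat removed = 46.283 MJ/h

Q_out = 46.3 MJ/h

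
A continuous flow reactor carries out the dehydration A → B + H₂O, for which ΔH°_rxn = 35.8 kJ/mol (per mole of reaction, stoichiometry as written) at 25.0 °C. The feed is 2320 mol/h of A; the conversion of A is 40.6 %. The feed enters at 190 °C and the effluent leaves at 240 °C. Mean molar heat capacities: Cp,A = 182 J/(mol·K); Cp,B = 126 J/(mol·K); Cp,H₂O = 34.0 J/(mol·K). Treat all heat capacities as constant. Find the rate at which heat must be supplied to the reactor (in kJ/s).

Extent of reaction ξ = 0.406 × 2320 = 941.92 mol/h
Reaction term: ξ·ΔH°_rxn = 941.92 × 35.8 = 33721 kJ/h
Sensible, feed 190→25 °C: -69670 kJ/h
Outlet flows (mol/h): A 1378.1, B 941.92, H₂O 941.92
Sensible, products 25→240 °C: 86326 kJ/h
Q = ΔH = 50377 kJ/h = 13.994 kW
Heat supplied = 13.994 kJ/s

Q_in = 14.0 kJ/s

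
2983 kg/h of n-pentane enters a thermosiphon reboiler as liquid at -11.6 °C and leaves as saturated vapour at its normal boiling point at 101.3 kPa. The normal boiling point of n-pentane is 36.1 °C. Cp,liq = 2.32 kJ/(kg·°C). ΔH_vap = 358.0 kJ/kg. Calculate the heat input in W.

liquid -11.6→36.1 °C: 110.66 kJ/kg
vaporisation at 36.1 °C: 358 kJ/kg
Δh = 110.66 + 358 = 468.66 kJ/kg
Q = ṁ·Δh = 2983 kg/h × 468.66 kJ/kg = 1.398e+06 kJ/h
|Q| = 388.34 kW = 388340 W

Q = 388000 W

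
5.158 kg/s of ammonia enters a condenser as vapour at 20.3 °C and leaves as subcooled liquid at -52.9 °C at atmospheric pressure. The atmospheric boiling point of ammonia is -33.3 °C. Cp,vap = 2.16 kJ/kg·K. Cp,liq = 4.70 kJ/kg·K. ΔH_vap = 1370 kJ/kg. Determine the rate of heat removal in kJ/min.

vapour 20.3→-33.3 °C: -115.78 kJ/kg
condensation at -33.3 °C: -1370 kJ/kg
liquid -33.3→-52.9 °C: -92.12 kJ/kg
Δh = -115.78 + -1370 + -92.12 = -1577.9 kJ/kg
Q = ṁ·Δh = 5.158 kg/s × -1577.9 kJ/kg = -8138.8 kJ/s
|Q| = 8138.8 kW = 488330 kJ/min

Q_c = 488000 kJ/min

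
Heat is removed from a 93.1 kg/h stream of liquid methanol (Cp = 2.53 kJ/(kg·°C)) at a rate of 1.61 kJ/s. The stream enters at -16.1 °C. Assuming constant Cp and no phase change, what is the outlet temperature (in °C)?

T_out = -40.7 °C

Q = 1.61 kJ/s = 5796 kJ/h
ΔT = Q/(ṁ·Cp) = 5796/(93.1×2.53) = 24.607 K
T_out = -16.1 − 24.607 = -40.707 °C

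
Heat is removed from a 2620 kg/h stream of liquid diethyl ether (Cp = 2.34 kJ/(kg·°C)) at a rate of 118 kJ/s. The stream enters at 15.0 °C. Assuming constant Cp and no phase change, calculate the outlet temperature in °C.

T_out = -54.3 °C

Q = 118 kJ/s = 424800 kJ/h
ΔT = Q/(ṁ·Cp) = 424800/(2620×2.34) = 69.289 K
T_out = 15.0 − 69.289 = -54.289 °C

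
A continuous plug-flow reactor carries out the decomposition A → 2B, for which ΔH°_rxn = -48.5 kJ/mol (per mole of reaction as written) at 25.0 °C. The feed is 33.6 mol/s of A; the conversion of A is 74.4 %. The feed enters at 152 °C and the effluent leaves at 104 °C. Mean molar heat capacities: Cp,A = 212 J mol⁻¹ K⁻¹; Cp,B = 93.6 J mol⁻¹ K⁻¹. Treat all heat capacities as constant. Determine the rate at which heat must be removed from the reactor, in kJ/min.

Q_out = 96200 kJ/min

Extent of reaction ξ = 0.744 × 33.6 = 24.998 mol/s
Reaction term: ξ·ΔH°_rxn = 24.998 × -48.5 = -1212.4 kJ/s
Sensible, feed 152→25 °C: -904.65 kJ/s
Outlet flows (mol/s): A 8.6016, B 49.997
Sensible, products 25→104 °C: 513.76 kJ/s
Q = ΔH = -1603.3 kJ/s = -1603.3 kW
Heat removed = 96199 kJ/min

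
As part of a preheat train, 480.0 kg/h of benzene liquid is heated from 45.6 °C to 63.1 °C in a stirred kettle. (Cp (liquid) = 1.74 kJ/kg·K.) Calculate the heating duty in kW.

Q = ṁ·Cp·ΔT = 480.0 × 1.74 × (63.1 − 45.6) = 14616 kJ/h
Converting: 14616 / 3600 s = 4.06 kW

Q = 4.06 kW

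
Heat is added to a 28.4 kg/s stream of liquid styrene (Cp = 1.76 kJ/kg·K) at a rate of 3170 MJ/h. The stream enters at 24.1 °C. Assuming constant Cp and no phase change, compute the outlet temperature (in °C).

T_out = 41.7 °C

Q = 3170 MJ/h = 880.56 kJ/s
ΔT = Q/(ṁ·Cp) = 880.56/(28.4×1.76) = 17.617 K
T_out = 24.1 + 17.617 = 41.717 °C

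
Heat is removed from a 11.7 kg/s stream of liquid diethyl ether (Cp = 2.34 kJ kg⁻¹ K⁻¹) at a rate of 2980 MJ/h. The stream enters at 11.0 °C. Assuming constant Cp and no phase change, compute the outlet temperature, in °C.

Q = 2980 MJ/h = 827.78 kJ/s
ΔT = Q/(ṁ·Cp) = 827.78/(11.7×2.34) = 30.235 K
T_out = 11.0 − 30.235 = -19.235 °C

T_out = -19.2 °C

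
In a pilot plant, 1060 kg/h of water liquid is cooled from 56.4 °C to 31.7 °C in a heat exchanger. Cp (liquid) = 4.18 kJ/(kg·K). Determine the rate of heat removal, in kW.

Q = ṁ·Cp·ΔT = 1060 × 4.18 × (31.7 − 56.4) = -109440 kJ/h
Converting: 109440 / 3600 s = 30.4 kW

Q_c = 30.4 kW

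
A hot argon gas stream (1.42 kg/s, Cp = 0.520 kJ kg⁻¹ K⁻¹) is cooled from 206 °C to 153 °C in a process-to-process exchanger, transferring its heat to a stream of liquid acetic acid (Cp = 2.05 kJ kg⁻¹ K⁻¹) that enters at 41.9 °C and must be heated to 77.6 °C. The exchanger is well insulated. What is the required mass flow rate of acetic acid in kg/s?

Heat released by hot stream: Q = 1.42 × 0.520 × (206 − 153) = 39.135 kJ/s
Energy balance on cold side (adiabatic exchanger): Q = ṁ_c·Cp_c·(T_c,out − T_c,in)
ṁ_c = 39.135 / [2.05 × (77.6 − 41.9)] = 0.53474 kg/s

ṁ_c = 0.535 kg/s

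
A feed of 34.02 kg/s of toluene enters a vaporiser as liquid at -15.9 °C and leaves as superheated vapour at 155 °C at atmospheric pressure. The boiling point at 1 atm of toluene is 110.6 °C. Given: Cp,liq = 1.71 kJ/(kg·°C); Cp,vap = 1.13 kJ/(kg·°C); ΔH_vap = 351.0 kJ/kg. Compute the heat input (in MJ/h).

Q = 75600 MJ/h

liquid -15.9→110.6 °C: 216.31 kJ/kg
vaporisation at 110.6 °C: 351 kJ/kg
vapour 110.6→155 °C: 50.172 kJ/kg
Δh = 216.31 + 351 + 50.172 = 617.49 kJ/kg
Q = ṁ·Δh = 34.02 kg/s × 617.49 kJ/kg = 21007 kJ/s
|Q| = 21007 kW = 75625 MJ/h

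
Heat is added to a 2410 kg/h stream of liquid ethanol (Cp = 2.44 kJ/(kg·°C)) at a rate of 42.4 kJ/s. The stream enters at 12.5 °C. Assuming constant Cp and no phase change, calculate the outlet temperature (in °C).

T_out = 38.5 °C

Q = 42.4 kJ/s = 152640 kJ/h
ΔT = Q/(ṁ·Cp) = 152640/(2410×2.44) = 25.957 K
T_out = 12.5 + 25.957 = 38.457 °C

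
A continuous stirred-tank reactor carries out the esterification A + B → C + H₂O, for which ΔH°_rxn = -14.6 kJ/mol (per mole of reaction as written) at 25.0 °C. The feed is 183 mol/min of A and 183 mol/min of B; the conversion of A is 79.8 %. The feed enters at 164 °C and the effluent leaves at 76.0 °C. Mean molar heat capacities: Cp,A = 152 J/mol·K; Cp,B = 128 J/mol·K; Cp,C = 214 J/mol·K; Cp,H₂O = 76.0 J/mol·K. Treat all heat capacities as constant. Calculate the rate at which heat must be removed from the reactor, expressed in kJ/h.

Q_out = 394000 kJ/h

Extent of reaction ξ = 0.798 × 183 = 146.03 mol/min
Reaction term: ξ·ΔH°_rxn = 146.03 × -14.6 = -2132.1 kJ/min
Sensible, feed 164→25 °C: -7122.4 kJ/min
Outlet flows (mol/min): A 36.966, B 36.966, C 146.03, H₂O 146.03
Sensible, products 25→76.0 °C: 2687.7 kJ/min
Q = ΔH = -6566.7 kJ/min = -109.45 kW
Heat removed = 394000 kJ/h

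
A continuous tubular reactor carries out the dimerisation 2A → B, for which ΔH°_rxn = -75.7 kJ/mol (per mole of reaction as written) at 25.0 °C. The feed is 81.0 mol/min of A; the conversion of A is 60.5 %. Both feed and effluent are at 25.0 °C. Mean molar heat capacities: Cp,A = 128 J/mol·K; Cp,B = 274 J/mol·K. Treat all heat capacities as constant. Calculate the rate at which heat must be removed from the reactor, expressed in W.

Extent of reaction ξ = 0.605 × 81.0 / 2 = 24.502 mol/min
Reaction term: ξ·ΔH°_rxn = 24.502 × -75.7 = -1854.8 kJ/min
Q = ΔH = -1854.8 kJ/min = -30.914 kW
Heat removed = 30914 W

Q_out = 30900 W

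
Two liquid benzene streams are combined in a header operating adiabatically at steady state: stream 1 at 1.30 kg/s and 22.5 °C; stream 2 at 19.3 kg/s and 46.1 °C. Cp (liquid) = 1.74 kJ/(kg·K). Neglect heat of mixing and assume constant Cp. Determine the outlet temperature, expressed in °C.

T_out = 44.6 °C

Energy balance with Q = 0: Σ ṁᵢCp,ᵢ(T_out − Tᵢ) = 0
T_out = Σ ṁᵢCp,ᵢTᵢ / Σ ṁᵢCp,ᵢ
      = 1599 / 35.844 = 44.611 °C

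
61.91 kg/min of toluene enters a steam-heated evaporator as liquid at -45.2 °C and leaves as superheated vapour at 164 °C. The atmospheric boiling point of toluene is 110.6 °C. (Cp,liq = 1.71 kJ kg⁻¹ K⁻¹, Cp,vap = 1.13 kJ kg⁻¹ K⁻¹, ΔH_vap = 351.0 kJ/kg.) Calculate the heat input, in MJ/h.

Q = 2520 MJ/h

liquid -45.2→110.6 °C: 266.42 kJ/kg
vaporisation at 110.6 °C: 351 kJ/kg
vapour 110.6→164 °C: 60.342 kJ/kg
Δh = 266.42 + 351 + 60.342 = 677.76 kJ/kg
Q = ṁ·Δh = 61.91 kg/min × 677.76 kJ/kg = 41960 kJ/min
|Q| = 699.34 kW = 2517.6 MJ/h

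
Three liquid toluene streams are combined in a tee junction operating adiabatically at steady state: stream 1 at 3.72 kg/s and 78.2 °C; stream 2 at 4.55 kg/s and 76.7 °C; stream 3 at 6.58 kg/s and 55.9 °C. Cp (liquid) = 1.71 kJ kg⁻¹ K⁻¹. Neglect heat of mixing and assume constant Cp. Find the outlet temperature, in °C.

T_out = 67.9 °C

Adiabatic, steady state ⇒ Σ ṁᵢCp,ᵢ(T_out − Tᵢ) = 0
T_out = Σ ṁᵢCp,ᵢTᵢ / Σ ṁᵢCp,ᵢ
      = 1723.2 / 25.393 = 67.859 °C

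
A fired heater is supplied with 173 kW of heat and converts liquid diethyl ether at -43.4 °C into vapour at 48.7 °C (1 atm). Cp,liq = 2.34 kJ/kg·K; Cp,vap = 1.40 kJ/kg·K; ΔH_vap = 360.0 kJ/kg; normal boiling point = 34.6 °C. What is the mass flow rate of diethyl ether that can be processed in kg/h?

ṁ = 1110 kg/h

Δh = 2.34×(34.6−-43.4) + 360.0 + 1.40×(48.7−34.6) = 562.26 kJ/kg
Q = 173 kW = 173 kJ/s = 622800 kJ/h
ṁ = Q/Δh = 622800 / 562.26 = 1107.7 kg/h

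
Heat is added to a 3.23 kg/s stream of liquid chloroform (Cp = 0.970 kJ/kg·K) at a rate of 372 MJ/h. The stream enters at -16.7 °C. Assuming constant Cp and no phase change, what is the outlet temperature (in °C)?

T_out = 16.3 °C

Q = 372 MJ/h = 103.33 kJ/s
ΔT = Q/(ṁ·Cp) = 103.33/(3.23×0.970) = 32.981 K
T_out = -16.7 + 32.981 = 16.281 °C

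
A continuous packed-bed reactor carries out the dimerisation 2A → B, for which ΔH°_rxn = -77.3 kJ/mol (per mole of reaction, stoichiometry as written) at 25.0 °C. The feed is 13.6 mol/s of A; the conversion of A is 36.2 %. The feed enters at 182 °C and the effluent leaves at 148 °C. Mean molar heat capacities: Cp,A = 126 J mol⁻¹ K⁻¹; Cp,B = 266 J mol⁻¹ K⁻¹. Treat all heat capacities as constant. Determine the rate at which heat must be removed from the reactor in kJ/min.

Extent of reaction ξ = 0.362 × 13.6 / 2 = 2.4616 mol/s
Reaction term: ξ·ΔH°_rxn = 2.4616 × -77.3 = -190.28 kJ/s
Sensible, feed 182→25 °C: -269.04 kJ/s
Outlet flows (mol/s): A 8.6768, B 2.4616
Sensible, products 25→148 °C: 215.01 kJ/s
Q = ΔH = -244.31 kJ/s = -244.31 kW
Heat removed = 14658 kJ/min

Q_out = 14700 kJ/min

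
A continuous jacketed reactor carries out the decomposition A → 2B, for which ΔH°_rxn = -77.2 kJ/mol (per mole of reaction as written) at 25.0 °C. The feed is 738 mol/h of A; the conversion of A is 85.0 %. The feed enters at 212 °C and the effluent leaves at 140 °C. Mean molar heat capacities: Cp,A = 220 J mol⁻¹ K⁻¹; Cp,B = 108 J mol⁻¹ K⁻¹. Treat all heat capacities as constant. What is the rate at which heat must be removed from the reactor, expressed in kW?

Q_out = 16.8 kW

Extent of reaction ξ = 0.850 × 738 = 627.3 mol/h
Reaction term: ξ·ΔH°_rxn = 627.3 × -77.2 = -48428 kJ/h
Sensible, feed 212→25 °C: -30361 kJ/h
Outlet flows (mol/h): A 110.7, B 1254.6
Sensible, products 25→140 °C: 18383 kJ/h
Q = ΔH = -60406 kJ/h = -16.779 kW
Heat removed = 16.779 kW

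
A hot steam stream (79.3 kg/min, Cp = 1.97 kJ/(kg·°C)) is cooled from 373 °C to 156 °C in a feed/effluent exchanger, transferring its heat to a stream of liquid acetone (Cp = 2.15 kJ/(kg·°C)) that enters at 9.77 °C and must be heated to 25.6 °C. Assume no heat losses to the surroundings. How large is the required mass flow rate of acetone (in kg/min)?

Heat released by hot stream: Q = 79.3 × 1.97 × (373 − 156) = 33900 kJ/min
Energy balance on cold side (adiabatic exchanger): Q = ṁ_c·Cp_c·(T_c,out − T_c,in)
ṁ_c = 33900 / [2.15 × (25.6 − 9.77)] = 996.05 kg/min

ṁ_c = 996 kg/min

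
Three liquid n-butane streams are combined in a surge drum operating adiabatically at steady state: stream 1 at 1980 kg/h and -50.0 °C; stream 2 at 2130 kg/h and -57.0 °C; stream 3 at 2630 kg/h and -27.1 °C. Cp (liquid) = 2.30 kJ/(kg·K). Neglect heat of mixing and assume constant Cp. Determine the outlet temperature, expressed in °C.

Adiabatic, steady state ⇒ Σ ṁᵢCp,ᵢ(T_out − Tᵢ) = 0
Σ ṁᵢCp,ᵢTᵢ = 1980×2.30×-50.0 + 2130×2.30×-57.0 + 2630×2.30×-27.1 = -670870
Σ ṁᵢCp,ᵢ = 1980×2.30 + 2130×2.30 + 2630×2.30 = 15502
T_out = -670870 / 15502 = -43.276 °C

T_out = -43.3 °C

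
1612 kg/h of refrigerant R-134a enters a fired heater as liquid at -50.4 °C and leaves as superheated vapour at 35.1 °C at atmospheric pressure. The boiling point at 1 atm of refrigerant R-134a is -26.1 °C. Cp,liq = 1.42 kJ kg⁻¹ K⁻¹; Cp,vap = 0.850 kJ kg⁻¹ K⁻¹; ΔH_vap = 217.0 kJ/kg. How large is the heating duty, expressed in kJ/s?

liquid -50.4→-26.1 °C: 34.506 kJ/kg
vaporisation at -26.1 °C: 217 kJ/kg
vapour -26.1→35.1 °C: 52.02 kJ/kg
Δh = 34.506 + 217 + 52.02 = 303.53 kJ/kg
Q = ṁ·Δh = 1612 kg/h × 303.53 kJ/kg = 489280 kJ/h
|Q| = 135.91 kW

Q = 136 kJ/s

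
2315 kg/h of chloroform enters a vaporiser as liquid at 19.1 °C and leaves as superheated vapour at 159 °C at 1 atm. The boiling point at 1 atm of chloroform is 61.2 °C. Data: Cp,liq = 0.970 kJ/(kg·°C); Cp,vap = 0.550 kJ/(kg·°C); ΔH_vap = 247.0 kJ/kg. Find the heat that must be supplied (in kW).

Q = 220 kW

liquid 19.1→61.2 °C: 40.837 kJ/kg
vaporisation at 61.2 °C: 247 kJ/kg
vapour 61.2→159 °C: 53.79 kJ/kg
Δh = 40.837 + 247 + 53.79 = 341.63 kJ/kg
Q = ṁ·Δh = 2315 kg/h × 341.63 kJ/kg = 790870 kJ/h
|Q| = 219.69 kW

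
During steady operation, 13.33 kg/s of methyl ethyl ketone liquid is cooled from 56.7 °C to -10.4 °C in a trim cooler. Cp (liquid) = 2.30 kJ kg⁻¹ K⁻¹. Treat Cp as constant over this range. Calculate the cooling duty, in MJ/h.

Q = ṁ·Cp·ΔT = 13.33 × 2.30 × (-10.4 − 56.7) = -2057.2 kJ/s
Cooling duty = 7406 MJ/h

Q_c = 7410 MJ/h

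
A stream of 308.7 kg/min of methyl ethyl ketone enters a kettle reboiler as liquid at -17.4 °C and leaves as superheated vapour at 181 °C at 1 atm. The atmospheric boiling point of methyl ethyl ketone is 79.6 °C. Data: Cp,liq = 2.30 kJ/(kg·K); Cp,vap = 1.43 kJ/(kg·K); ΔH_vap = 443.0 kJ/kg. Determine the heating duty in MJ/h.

Q = 15000 MJ/h

liquid -17.4→79.6 °C: 223.1 kJ/kg
vaporisation at 79.6 °C: 443 kJ/kg
vapour 79.6→181 °C: 145 kJ/kg
Δh = 223.1 + 443 + 145 = 811.1 kJ/kg
Q = ṁ·Δh = 308.7 kg/min × 811.1 kJ/kg = 250390 kJ/min
|Q| = 4173.1 kW = 15023 MJ/h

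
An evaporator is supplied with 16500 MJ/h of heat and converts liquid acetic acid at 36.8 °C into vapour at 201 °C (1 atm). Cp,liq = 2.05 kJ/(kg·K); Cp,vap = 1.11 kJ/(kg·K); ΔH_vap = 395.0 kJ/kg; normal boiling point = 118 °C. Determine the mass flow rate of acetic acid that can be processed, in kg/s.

ṁ = 7.01 kg/s

Δh = 2.05×(118−36.8) + 395.0 + 1.11×(201−118) = 653.59 kJ/kg
Q = 16500 MJ/h = 4583.3 kJ/s = 4583.3 kJ/s
ṁ = Q/Δh = 4583.3 / 653.59 = 7.0126 kg/s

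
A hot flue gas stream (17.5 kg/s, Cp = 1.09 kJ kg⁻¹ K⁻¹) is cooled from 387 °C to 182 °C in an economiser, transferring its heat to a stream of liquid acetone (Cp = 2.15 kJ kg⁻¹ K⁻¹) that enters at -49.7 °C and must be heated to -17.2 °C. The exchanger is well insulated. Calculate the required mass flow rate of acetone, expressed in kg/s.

Heat released by hot stream: Q = 17.5 × 1.09 × (387 − 182) = 3910.4 kJ/s
Energy balance on cold side (adiabatic exchanger): Q = ṁ_c·Cp_c·(T_c,out − T_c,in)
ṁ_c = 3910.4 / [2.15 × (-17.2 − -49.7)] = 55.962 kg/s

ṁ_c = 56.0 kg/s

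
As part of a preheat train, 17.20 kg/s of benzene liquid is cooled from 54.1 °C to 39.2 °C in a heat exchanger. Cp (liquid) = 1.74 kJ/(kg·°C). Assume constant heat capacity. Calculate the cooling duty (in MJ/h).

Q = ṁ·Cp·ΔT = 17.20 × 1.74 × (39.2 − 54.1) = -445.93 kJ/s
Cooling duty = 1605.3 MJ/h

Q_c = 1610 MJ/h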